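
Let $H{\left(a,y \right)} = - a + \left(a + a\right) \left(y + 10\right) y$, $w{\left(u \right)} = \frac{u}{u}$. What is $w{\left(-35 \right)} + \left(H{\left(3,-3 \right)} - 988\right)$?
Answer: $-1116$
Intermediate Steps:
$w{\left(u \right)} = 1$
$H{\left(a,y \right)} = - a + 2 a y \left(10 + y\right)$ ($H{\left(a,y \right)} = - a + 2 a \left(10 + y\right) y = - a + 2 a y \left(10 + y\right)$)
$w{\left(-35 \right)} + \left(H{\left(3,-3 \right)} - 988\right) = 1 + \left(3 \left(-1 + 2 \left(-3\right)^{2} + 20 \left(-3\right)\right) - 988\right) = 1 - \left(988 - 3 \left(-1 + 2 \cdot 9 - 60\right)\right) = 1 - \left(988 - 3 \left(-1 + 18 - 60\right)\right) = 1 + \left(3 \left(-43\right) - 988\right) = 1 - 1117 = -1116$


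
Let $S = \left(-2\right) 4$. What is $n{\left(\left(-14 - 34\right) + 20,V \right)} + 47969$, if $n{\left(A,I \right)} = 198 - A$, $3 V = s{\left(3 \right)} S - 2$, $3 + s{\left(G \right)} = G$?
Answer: $48195$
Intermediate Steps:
$S = -8$
$s{\left(G \right)} = -3 + G$
$V = - \frac{2}{3}$ ($V = \frac{\left(-3 + 3\right) \left(-8\right) - 2}{3} = \frac{0 \left(-8\right) - 2}{3} = \frac{0 - 2}{3} = \frac{1}{3} \left(-2\right) = - \frac{2}{3} \approx -0.66667$)
$n{\left(\left(-14 - 34\right) + 20,V \right)} + 47969 = \left(198 - \left(\left(-14 - 34\right) + 20\right)\right) + 47969 = \left(198 - \left(-48 + 20\right)\right) + 47969 = \left(198 - -28\right) + 47969 = \left(198 + 28\right) + 47969 = 226 + 47969 = 48195$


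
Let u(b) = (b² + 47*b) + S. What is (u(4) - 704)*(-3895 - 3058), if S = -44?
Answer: 3782432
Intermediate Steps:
u(b) = -44 + b² + 47*b (u(b) = (b² + 47*b) - 44 = -44 + b² + 47*b)
(u(4) - 704)*(-3895 - 3058) = ((-44 + 4² + 47*4) - 704)*(-3895 - 3058) = ((-44 + 16 + 188) - 704)*(-6953) = (160 - 704)*(-6953) = -544*(-6953) = 3782432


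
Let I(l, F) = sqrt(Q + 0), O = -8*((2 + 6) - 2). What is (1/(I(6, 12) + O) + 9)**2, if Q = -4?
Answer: (10362 - I)**2/1331716 ≈ 80.626 - 0.015562*I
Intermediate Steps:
O = -48 (O = -8*(8 - 2) = -8*6 = -48)
I(l, F) = 2*I (I(l, F) = sqrt(-4 + 0) = sqrt(-4) = 2*I)
(1/(I(6, 12) + O) + 9)**2 = (1/(2*I - 48) + 9)**2 = (1/(-48 + 2*I) + 9)**2 = ((-48 - 2*I)/2308 + 9)**2 = (9 + (-48 - 2*I)/2308)**2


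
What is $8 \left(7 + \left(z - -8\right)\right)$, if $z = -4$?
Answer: $88$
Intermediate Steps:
$8 \left(7 + \left(z - -8\right)\right) = 8 \left(7 - -4\right) = 8 \left(7 + \left(-4 + 8\right)\right) = 8 \left(7 + 4\right) = 8 \cdot 11 = 88$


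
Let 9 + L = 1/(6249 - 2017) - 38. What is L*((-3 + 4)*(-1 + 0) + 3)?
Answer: -198903/2116 ≈ -94.000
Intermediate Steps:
L = -198903/4232 (L = -9 + (1/(6249 - 2017) - 38) = -9 + (1/4232 - 38) = -9 - 160815/4232 = -198903/4232 ≈ -47.000)
L*((-3 + 4)*(-1 + 0) + 3) = -198903*((-3 + 4)*(-1 + 0) + 3)/4232 = -198903*(1*(-1) + 3)/4232 = -198903*(-1 + 3)/4232 = -198903/4232*2 = -198903/2116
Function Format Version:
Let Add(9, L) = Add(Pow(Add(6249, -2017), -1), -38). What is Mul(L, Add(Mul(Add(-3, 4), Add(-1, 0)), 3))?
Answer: Rational(-198903, 2116) ≈ -94.000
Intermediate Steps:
L = Rational(-198903, 4232) (L = Add(-9, Add(Pow(Add(6249, -2017), -1), -38)) = Add(-9, Add(Pow(4232, -1), -38)) = Add(-9, Add(Rational(1, 4232), -38)) = Add(-9, Rational(-160815, 4232)) = Rational(-198903, 4232) ≈ -47.000)
Mul(L, Add(Mul(Add(-3, 4), Add(-1, 0)), 3)) = Mul(Rational(-198903, 4232), Add(Mul(Add(-3, 4), Add(-1, 0)), 3)) = Mul(Rational(-198903, 4232), Add(Mul(1, -1), 3)) = Mul(Rational(-198903, 4232), Add(-1, 3)) = Mul(Rational(-198903, 4232), 2) = Rational(-198903, 2116)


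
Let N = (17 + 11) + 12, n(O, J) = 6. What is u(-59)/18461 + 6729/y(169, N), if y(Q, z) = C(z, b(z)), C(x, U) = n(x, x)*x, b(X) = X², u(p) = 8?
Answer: 41408663/1476880 ≈ 28.038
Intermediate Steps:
N = 40 (N = 28 + 12 = 40)
C(x, U) = 6*x
y(Q, z) = 6*z
u(-59)/18461 + 6729/y(169, N) = 8/18461 + 6729/((6*40)) = 8*(1/18461) + 6729/240 = 8/18461 + 6729*(1/240) = 8/18461 + 2243/80 = 41408663/1476880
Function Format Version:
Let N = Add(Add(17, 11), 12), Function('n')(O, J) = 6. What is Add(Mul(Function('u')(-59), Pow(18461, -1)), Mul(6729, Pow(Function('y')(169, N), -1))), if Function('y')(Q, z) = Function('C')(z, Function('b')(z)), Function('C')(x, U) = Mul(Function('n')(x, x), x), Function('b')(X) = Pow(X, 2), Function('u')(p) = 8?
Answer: Rational(41408663, 1476880) ≈ 28.038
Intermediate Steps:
N = 40 (N = Add(28, 12) = 40)
Function('C')(x, U) = Mul(6, x)
Function('y')(Q, z) = Mul(6, z)
Add(Mul(Function('u')(-59), Pow(18461, -1)), Mul(6729, Pow(Function('y')(169, N), -1))) = Add(Mul(8, Pow(18461, -1)), Mul(6729, Pow(Mul(6, 40), -1))) = Add(Mul(8, Rational(1, 18461)), Mul(6729, Pow(240, -1))) = Add(Rational(8, 18461), Mul(6729, Rational(1, 240))) = Add(Rational(8, 18461), Rational(2243, 80)) = Rational(41408663, 1476880)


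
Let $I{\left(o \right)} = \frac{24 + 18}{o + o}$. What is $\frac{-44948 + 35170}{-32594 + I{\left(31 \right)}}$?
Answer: $\frac{303118}{1010393} \approx 0.3$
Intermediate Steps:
$I{\left(o \right)} = \frac{21}{o}$ ($I{\left(o \right)} = \frac{42}{2 o} = 42 \frac{1}{2 o} = \frac{21}{o}$)
$\frac{-44948 + 35170}{-32594 + I{\left(31 \right)}} = \frac{-44948 + 35170}{-32594 + \frac{21}{31}} = - \frac{9778}{-32594 + 21 \cdot \frac{1}{31}} = - \frac{9778}{-32594 + \frac{21}{31}} = - \frac{9778}{- \frac{1010393}{31}} = \left(-9778\right) \left(- \frac{31}{1010393}\right) = \frac{303118}{1010393}$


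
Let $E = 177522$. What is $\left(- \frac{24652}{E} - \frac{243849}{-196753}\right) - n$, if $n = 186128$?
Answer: $- \frac{3250518876142613}{17463993033} \approx -1.8613 \cdot 10^{5}$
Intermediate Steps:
$\left(- \frac{24652}{E} - \frac{243849}{-196753}\right) - n = \left(- \frac{24652}{177522} - \frac{243849}{-196753}\right) - 186128 = \left(\left(-24652\right) \frac{1}{177522} - - \frac{243849}{196753}\right) - 186128 = \left(- \frac{12326}{88761} + \frac{243849}{196753}\right) - 186128 = \frac{19219103611}{17463993033} - 186128 = - \frac{3250518876142613}{17463993033}$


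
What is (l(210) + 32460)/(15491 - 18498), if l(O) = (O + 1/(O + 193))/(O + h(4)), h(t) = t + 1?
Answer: -2812581331/260541515 ≈ -10.795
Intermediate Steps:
h(t) = 1 + t
l(O) = (O + 1/(193 + O))/(5 + O) (l(O) = (O + 1/(O + 193))/(O + (1 + 4)) = (O + 1/(193 + O))/(O + 5) = (O + 1/(193 + O))/(5 + O))
(l(210) + 32460)/(15491 - 18498) = ((1 + 210**2 + 193*210)/(965 + 210**2 + 198*210) + 32460)/(15491 - 18498) = ((1 + 44100 + 40530)/(965 + 44100 + 41580) + 32460)/(-3007) = (84631/86645 + 32460)*(-1/3007) = (2812581331/86645)*(-1/3007) = -2812581331/260541515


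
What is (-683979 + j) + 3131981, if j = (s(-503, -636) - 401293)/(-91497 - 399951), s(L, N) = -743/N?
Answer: 765150032087461/312560928 ≈ 2.4480e+6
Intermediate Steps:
j = 255221605/312560928 (j = (-743/(-636) - 401293)/(-91497 - 399951) = (-743*(-1/636) - 401293)/(-491448) = (743/636 - 401293)*(-1/491448) = -255221605/636*(-1/491448) = 255221605/312560928 ≈ 0.81655)
(-683979 + j) + 3131981 = (-683979 + 255221605/312560928) + 3131981 = -213784855750907/312560928 + 3131981 = 765150032087461/312560928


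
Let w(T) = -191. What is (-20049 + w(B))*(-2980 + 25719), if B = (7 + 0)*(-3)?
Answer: -460237360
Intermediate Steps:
B = -21 (B = 7*(-3) = -21)
(-20049 + w(B))*(-2980 + 25719) = (-20049 - 191)*(-2980 + 25719) = -20240*22739 = -460237360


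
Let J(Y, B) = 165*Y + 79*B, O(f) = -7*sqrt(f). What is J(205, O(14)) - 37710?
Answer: -3885 - 553*sqrt(14) ≈ -5954.1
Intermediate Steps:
J(Y, B) = 79*B + 165*Y
J(205, O(14)) - 37710 = (79*(-7*sqrt(14)) + 165*205) - 37710 = (-553*sqrt(14) + 33825) - 37710 = (33825 - 553*sqrt(14)) - 37710 = -3885 - 553*sqrt(14)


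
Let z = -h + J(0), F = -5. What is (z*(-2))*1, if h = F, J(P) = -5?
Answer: 0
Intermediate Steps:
h = -5
z = 0 (z = -1*(-5) - 5 = 5 - 5 = 0)
(z*(-2))*1 = (0*(-2))*1 = 0*1 = 0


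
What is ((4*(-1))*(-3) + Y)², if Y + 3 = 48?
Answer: 3249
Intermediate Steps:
Y = 45 (Y = -3 + 48 = 45)
((4*(-1))*(-3) + Y)² = ((4*(-1))*(-3) + 45)² = (-4*(-3) + 45)² = (12 + 45)² = 57² = 3249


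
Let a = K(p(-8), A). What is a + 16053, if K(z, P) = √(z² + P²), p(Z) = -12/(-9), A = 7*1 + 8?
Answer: 16053 + √2041/3 ≈ 16068.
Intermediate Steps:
A = 15 (A = 7 + 8 = 15)
p(Z) = 4/3 (p(Z) = -12*(-⅑) = 4/3)
K(z, P) = √(P² + z²)
a = √2041/3 (a = √(15² + (4/3)²) = √(225 + 16/9) = √(2041/9) = √2041/3 ≈ 15.059)
a + 16053 = √2041/3 + 16053 = 16053 + √2041/3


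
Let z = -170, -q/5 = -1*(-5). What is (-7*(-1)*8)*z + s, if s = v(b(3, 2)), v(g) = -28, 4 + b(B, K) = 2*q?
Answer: -9548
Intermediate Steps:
q = -25 (q = -(-5)*(-5) = -5*5 = -25)
b(B, K) = -54 (b(B, K) = -4 + 2*(-25) = -4 - 50 = -54)
s = -28
(-7*(-1)*8)*z + s = (-7*(-1)*8)*(-170) - 28 = (7*8)*(-170) - 28 = 56*(-170) - 28 = -9520 - 28 = -9548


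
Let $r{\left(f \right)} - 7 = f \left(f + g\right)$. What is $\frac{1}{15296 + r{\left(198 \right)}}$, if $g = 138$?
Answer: $\frac{1}{81831} \approx 1.222 \cdot 10^{-5}$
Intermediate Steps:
$r{\left(f \right)} = 7 + f \left(138 + f\right)$ ($r{\left(f \right)} = 7 + f \left(f + 138\right) = 7 + f \left(138 + f\right)$)
$\frac{1}{15296 + r{\left(198 \right)}} = \frac{1}{15296 + \left(7 + 198^{2} + 138 \cdot 198\right)} = \frac{1}{15296 + \left(7 + 39204 + 27324\right)} = \frac{1}{15296 + 66535} = \frac{1}{81831}$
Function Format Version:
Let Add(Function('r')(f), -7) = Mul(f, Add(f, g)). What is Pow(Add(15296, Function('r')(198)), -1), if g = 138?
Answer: Rational(1, 81831) ≈ 1.2220e-5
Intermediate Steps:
Function('r')(f) = Add(7, Mul(f, Add(138, f))) (Function('r')(f) = Add(7, Mul(f, Add(f, 138))) = Add(7, Mul(f, Add(138, f))))
Pow(Add(15296, Function('r')(198)), -1) = Pow(Add(15296, Add(7, Pow(198, 2), Mul(138, 198))), -1) = Pow(Add(15296, Add(7, 39204, 27324)), -1) = Pow(Add(15296, 66535), -1) = Pow(81831, -1) = Rational(1, 81831)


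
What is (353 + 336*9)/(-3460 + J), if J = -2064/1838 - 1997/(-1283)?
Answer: -3981743029/4079095233 ≈ -0.97613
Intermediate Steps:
J = 511187/1179077 (J = -2064*1/1838 - 1997*(-1/1283) = -1032/919 + 1997/1283 = 511187/1179077 ≈ 0.43355)
(353 + 336*9)/(-3460 + J) = (353 + 336*9)/(-3460 + 511187/1179077) = (353 + 3024)/(-4079095233/1179077) = 3377*(-1179077/4079095233) = -3981743029/4079095233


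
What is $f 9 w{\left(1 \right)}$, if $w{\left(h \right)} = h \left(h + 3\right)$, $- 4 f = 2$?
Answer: $-18$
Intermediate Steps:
$f = - \frac{1}{2}$ ($f = \left(- \frac{1}{4}\right) 2 = - \frac{1}{2} \approx -0.5$)
$w{\left(h \right)} = h \left(3 + h\right)$
$f 9 w{\left(1 \right)} = \left(- \frac{1}{2}\right) 9 \cdot 1 \left(3 + 1\right) = - \frac{9 \cdot 1 \cdot 4}{2} = \left(- \frac{9}{2}\right) 4 = -18$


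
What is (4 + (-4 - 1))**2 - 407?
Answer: -406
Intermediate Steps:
(4 + (-4 - 1))**2 - 407 = (4 - 5)**2 - 407 = (-1)**2 - 407 = 1 - 407 = -406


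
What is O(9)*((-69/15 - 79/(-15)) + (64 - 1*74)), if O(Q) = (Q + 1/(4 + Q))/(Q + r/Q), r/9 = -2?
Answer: -472/39 ≈ -12.103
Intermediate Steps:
r = -18 (r = 9*(-2) = -18)
O(Q) = (Q + 1/(4 + Q))/(Q - 18/Q)
O(9)*((-69/15 - 79/(-15)) + (64 - 1*74)) = (9*(1 + 9² + 4*9)/(-72 + 9³ - 18*9 + 4*9²))*((-69/15 - 79/(-15)) + (64 - 1*74)) = (9*(1 + 81 + 36)/(-72 + 729 - 162 + 4*81))*((-69*1/15 - 79*(-1/15)) + (64 - 74)) = (9*118/(-72 + 729 - 162 + 324))*((-23/5 + 79/15) - 10) = (9*118/819)*(⅔ - 10) = (9*(1/819)*118)*(-28/3) = (118/91)*(-28/3) = -472/39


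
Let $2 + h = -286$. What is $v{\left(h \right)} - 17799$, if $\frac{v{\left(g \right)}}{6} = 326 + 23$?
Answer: $-15705$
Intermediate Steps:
$h = -288$ ($h = -2 - 286 = -288$)
$v{\left(g \right)} = 2094$ ($v{\left(g \right)} = 6 \left(326 + 23\right) = 6 \cdot 349 = 2094$)
$v{\left(h \right)} - 17799 = 2094 - 17799 = -15705$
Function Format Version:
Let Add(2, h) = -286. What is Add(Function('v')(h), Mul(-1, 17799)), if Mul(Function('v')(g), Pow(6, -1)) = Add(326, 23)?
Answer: -15705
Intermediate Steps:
h = -288 (h = Add(-2, -286) = -288)
Function('v')(g) = 2094 (Function('v')(g) = Mul(6, Add(326, 23)) = Mul(6, 349) = 2094)
Add(Function('v')(h), Mul(-1, 17799)) = Add(2094, Mul(-1, 17799)) = Add(2094, -17799) = -15705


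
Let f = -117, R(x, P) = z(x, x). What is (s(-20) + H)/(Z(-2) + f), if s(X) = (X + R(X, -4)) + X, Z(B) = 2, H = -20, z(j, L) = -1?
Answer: 61/115 ≈ 0.53043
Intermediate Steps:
R(x, P) = -1
s(X) = -1 + 2*X (s(X) = (X - 1) + X = (-1 + X) + X = -1 + 2*X)
(s(-20) + H)/(Z(-2) + f) = ((-1 + 2*(-20)) - 20)/(2 - 117) = ((-1 - 40) - 20)/(-115) = (-41 - 20)*(-1/115) = -61*(-1/115) = 61/115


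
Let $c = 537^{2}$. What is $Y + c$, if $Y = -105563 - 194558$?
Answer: $-11752$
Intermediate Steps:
$c = 288369$
$Y = -300121$ ($Y = -105563 - 194558 = -300121$)
$Y + c = -300121 + 288369 = -11752$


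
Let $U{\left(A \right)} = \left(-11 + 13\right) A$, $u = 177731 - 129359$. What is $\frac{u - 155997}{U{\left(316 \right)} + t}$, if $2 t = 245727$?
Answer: $- \frac{215250}{246991} \approx -0.87149$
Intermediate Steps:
$t = \frac{245727}{2}$ ($t = \frac{1}{2} \cdot 245727 = \frac{245727}{2} \approx 1.2286 \cdot 10^{5}$)
$u = 48372$ ($u = 177731 - 129359 = 48372$)
$U{\left(A \right)} = 2 A$
$\frac{u - 155997}{U{\left(316 \right)} + t} = \frac{48372 - 155997}{2 \cdot 316 + \frac{245727}{2}} = - \frac{107625}{632 + \frac{245727}{2}} = - \frac{107625}{\frac{246991}{2}} = \left(-107625\right) \frac{2}{246991} = - \frac{215250}{246991}$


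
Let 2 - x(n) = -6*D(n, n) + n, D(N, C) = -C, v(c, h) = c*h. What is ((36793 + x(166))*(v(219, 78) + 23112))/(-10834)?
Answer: -716116401/5417 ≈ -1.3220e+5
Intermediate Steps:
x(n) = 2 - 7*n (x(n) = 2 - (-(-6)*n + n) = 2 - (6*n + n) = 2 - 7*n)
((36793 + x(166))*(v(219, 78) + 23112))/(-10834) = ((36793 + (2 - 7*166))*(219*78 + 23112))/(-10834) = ((36793 + (2 - 1162))*(17082 + 23112))*(-1/10834) = ((36793 - 1160)*40194)*(-1/10834) = (35633*40194)*(-1/10834) = 1432232802*(-1/10834) = -716116401/5417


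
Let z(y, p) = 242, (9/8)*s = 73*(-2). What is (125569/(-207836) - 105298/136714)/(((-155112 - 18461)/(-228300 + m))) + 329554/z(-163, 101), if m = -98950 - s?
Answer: 35784753893597232847/26327744076091722 ≈ 1359.2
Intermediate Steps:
s = -1168/9 (s = 8*(73*(-2))/9 = (8/9)*(-146) = -1168/9 ≈ -129.78)
m = -889382/9 (m = -98950 - 1*(-1168/9) = -98950 + 1168/9 = -889382/9 ≈ -98820.)
(125569/(-207836) - 105298/136714)/(((-155112 - 18461)/(-228300 + m))) + 329554/z(-163, 101) = (125569/(-207836) - 105298/136714)/(((-155112 - 18461)/(-228300 - 889382/9))) + 329554/242 = (125569*(-1/207836) - 105298*1/136714)/((-173573/(-2944082/9))) + 329554*(1/242) = (-125569/207836 - 3097/4021)/((-173573*(-9/2944082))) + 164777/121 = -1148581041/(835708556*1562157/2944082) + 164777/121 = -1148581041/835708556*2944082/1562157 + 164777/121 = -563586128058227/217584661785882 + 164777/121 = 35784753893597232847/26327744076091722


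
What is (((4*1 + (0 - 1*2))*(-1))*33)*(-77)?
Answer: 5082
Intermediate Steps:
(((4*1 + (0 - 1*2))*(-1))*33)*(-77) = (((4 + (0 - 2))*(-1))*33)*(-77) = (((4 - 2)*(-1))*33)*(-77) = ((2*(-1))*33)*(-77) = -2*33*(-77) = -66*(-77) = 5082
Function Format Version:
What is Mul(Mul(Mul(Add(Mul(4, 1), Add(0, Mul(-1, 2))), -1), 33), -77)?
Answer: 5082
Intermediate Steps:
Mul(Mul(Mul(Add(Mul(4, 1), Add(0, Mul(-1, 2))), -1), 33), -77) = Mul(Mul(Mul(Add(4, Add(0, -2)), -1), 33), -77) = Mul(Mul(Mul(Add(4, -2), -1), 33), -77) = Mul(Mul(Mul(2, -1), 33), -77) = Mul(Mul(-2, 33), -77) = Mul(-66, -77) = 5082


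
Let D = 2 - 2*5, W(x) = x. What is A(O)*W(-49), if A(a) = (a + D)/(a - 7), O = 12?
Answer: -196/5 ≈ -39.200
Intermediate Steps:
D = -8 (D = 2 - 10 = -8)
A(a) = (-8 + a)/(-7 + a) (A(a) = (a - 8)/(a - 7) = (-8 + a)/(-7 + a))
A(O)*W(-49) = ((-8 + 12)/(-7 + 12))*(-49) = (4/5)*(-49) = -196/5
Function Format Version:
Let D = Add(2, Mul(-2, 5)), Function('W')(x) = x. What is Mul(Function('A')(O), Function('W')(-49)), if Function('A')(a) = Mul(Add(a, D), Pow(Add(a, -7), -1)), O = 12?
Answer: Rational(-196, 5) ≈ -39.200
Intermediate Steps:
D = -8 (D = Add(2, -10) = -8)
Function('A')(a) = Mul(Pow(Add(-7, a), -1), Add(-8, a)) (Function('A')(a) = Mul(Add(a, -8), Pow(Add(a, -7), -1)) = Mul(Add(-8, a), Pow(Add(-7, a), -1)) = Mul(Pow(Add(-7, a), -1), Add(-8, a)))
Mul(Function('A')(O), Function('W')(-49)) = Mul(Mul(Pow(Add(-7, 12), -1), Add(-8, 12)), -49) = Mul(Mul(Pow(5, -1), 4), -49) = Mul(Mul(Rational(1, 5), 4), -49) = Mul(Rational(4, 5), -49) = Rational(-196, 5)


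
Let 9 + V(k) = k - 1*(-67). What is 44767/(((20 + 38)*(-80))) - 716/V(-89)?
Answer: 1934463/143840 ≈ 13.449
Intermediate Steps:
V(k) = 58 + k (V(k) = -9 + (k - 1*(-67)) = -9 + (k + 67) = -9 + (67 + k) = 58 + k)
44767/(((20 + 38)*(-80))) - 716/V(-89) = 44767/(((20 + 38)*(-80))) - 716/(58 - 89) = 44767/((58*(-80))) - 716/(-31) = 44767/(-4640) - 716*(-1/31) = 44767*(-1/4640) + 716/31 = -44767/4640 + 716/31 = 1934463/143840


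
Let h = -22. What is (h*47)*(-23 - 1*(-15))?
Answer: 8272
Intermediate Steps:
(h*47)*(-23 - 1*(-15)) = (-22*47)*(-23 - 1*(-15)) = -1034*(-23 + 15) = -1034*(-8) = 8272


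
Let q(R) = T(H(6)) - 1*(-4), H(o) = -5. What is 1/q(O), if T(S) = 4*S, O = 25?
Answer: -1/16 ≈ -0.062500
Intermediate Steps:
q(R) = -16 (q(R) = 4*(-5) - 1*(-4) = -20 + 4 = -16)
1/q(O) = 1/(-16) = -1/16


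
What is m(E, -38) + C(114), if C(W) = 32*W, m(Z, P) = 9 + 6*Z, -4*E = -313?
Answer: 8253/2 ≈ 4126.5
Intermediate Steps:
E = 313/4 (E = -1/4*(-313) = 313/4 ≈ 78.250)
m(E, -38) + C(114) = (9 + 6*(313/4)) + 32*114 = (9 + 939/2) + 3648 = 957/2 + 3648 = 8253/2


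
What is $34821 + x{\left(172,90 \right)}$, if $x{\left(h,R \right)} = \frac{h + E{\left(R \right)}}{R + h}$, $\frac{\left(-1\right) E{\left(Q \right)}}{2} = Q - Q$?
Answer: $\frac{4561637}{131} \approx 34822.0$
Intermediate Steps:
$E{\left(Q \right)} = 0$ ($E{\left(Q \right)} = - 2 \left(Q - Q\right) = \left(-2\right) 0 = 0$)
$x{\left(h,R \right)} = \frac{h}{R + h}$ ($x{\left(h,R \right)} = \frac{h + 0}{R + h} = \frac{h}{R + h}$)
$34821 + x{\left(172,90 \right)} = 34821 + \frac{172}{90 + 172} = 34821 + \frac{172}{262} = 34821 + 172 \cdot \frac{1}{262} = 34821 + \frac{86}{131} = \frac{4561637}{131}$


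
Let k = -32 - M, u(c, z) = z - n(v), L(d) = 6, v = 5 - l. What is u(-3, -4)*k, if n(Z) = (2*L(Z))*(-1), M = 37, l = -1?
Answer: -552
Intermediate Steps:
v = 6 (v = 5 - 1*(-1) = 5 + 1 = 6)
n(Z) = -12 (n(Z) = (2*6)*(-1) = 12*(-1) = -12)
u(c, z) = 12 + z (u(c, z) = z - 1*(-12) = z + 12 = 12 + z)
k = -69 (k = -32 - 1*37 = -32 - 37 = -69)
u(-3, -4)*k = (12 - 4)*(-69) = 8*(-69) = -552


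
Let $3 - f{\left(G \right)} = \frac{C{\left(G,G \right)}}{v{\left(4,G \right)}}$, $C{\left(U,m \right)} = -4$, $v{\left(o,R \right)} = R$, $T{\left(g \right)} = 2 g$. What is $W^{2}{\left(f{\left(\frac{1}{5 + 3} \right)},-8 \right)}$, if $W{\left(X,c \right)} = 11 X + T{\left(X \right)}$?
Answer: $207025$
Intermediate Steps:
$f{\left(G \right)} = 3 + \frac{4}{G}$ ($f{\left(G \right)} = 3 - - \frac{4}{G} = 3 + \frac{4}{G}$)
$W{\left(X,c \right)} = 13 X$ ($W{\left(X,c \right)} = 11 X + 2 X = 13 X$)
$W^{2}{\left(f{\left(\frac{1}{5 + 3} \right)},-8 \right)} = \left(13 \left(3 + \frac{4}{\frac{1}{5 + 3}}\right)\right)^{2} = \left(13 \left(3 + \frac{4}{\frac{1}{8}}\right)\right)^{2} = \left(13 \left(3 + 4 \frac{1}{\frac{1}{8}}\right)\right)^{2} = \left(13 \left(3 + 4 \cdot 8\right)\right)^{2} = \left(13 \left(3 + 32\right)\right)^{2} = \left(13 \cdot 35\right)^{2} = 455^{2} = 207025$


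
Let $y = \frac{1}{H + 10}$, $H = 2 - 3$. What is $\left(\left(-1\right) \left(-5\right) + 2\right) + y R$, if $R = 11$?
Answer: $\frac{74}{9} \approx 8.2222$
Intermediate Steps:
$H = -1$ ($H = 2 - 3 = -1$)
$y = \frac{1}{9}$ ($y = \frac{1}{-1 + 10} = \frac{1}{9} \approx 0.11111$)
$\left(\left(-1\right) \left(-5\right) + 2\right) + y R = \left(\left(-1\right) \left(-5\right) + 2\right) + \frac{1}{9} \cdot 11 = \left(5 + 2\right) + \frac{11}{9} = 7 + \frac{11}{9} = \frac{74}{9}$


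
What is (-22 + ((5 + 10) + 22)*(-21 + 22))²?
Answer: 225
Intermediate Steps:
(-22 + ((5 + 10) + 22)*(-21 + 22))² = (-22 + (15 + 22)*1)² = (-22 + 37*1)² = (-22 + 37)² = 15² = 225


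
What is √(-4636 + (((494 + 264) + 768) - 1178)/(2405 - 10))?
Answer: 2*I*√6647844610/2395 ≈ 68.087*I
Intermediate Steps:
√(-4636 + (((494 + 264) + 768) - 1178)/(2405 - 10)) = √(-4636 + ((758 + 768) - 1178)/2395) = √(-4636 + (1526 - 1178)*(1/2395)) = √(-4636 + 348*(1/2395)) = √(-4636 + 348/2395) = √(-11102872/2395) = 2*I*√6647844610/2395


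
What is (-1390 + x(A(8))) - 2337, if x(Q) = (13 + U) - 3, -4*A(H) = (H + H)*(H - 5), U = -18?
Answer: -3735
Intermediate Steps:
A(H) = -H*(-5 + H)/2 (A(H) = -(H + H)*(H - 5)/4 = -2*H*(-5 + H)/4 = -H*(-5 + H)/2)
x(Q) = -8 (x(Q) = (13 - 18) - 3 = -5 - 3 = -8)
(-1390 + x(A(8))) - 2337 = (-1390 - 8) - 2337 = -1398 - 2337 = -3735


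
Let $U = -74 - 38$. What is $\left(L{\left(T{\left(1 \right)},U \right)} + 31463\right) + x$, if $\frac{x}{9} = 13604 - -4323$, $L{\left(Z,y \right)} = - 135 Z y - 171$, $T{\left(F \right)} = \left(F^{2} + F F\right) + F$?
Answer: $237995$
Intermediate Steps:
$T{\left(F \right)} = F + 2 F^{2}$ ($T{\left(F \right)} = \left(F^{2} + F^{2}\right) + F = 2 F^{2} + F = F + 2 F^{2}$)
$U = -112$
$L{\left(Z,y \right)} = -171 - 135 Z y$ ($L{\left(Z,y \right)} = - 135 Z y - 171 = -171 - 135 Z y$)
$x = 161343$ ($x = 9 \left(13604 - -4323\right) = 9 \left(13604 + 4323\right) = 9 \cdot 17927 = 161343$)
$\left(L{\left(T{\left(1 \right)},U \right)} + 31463\right) + x = \left(\left(-171 - 135 \cdot 1 \left(1 + 2 \cdot 1\right) \left(-112\right)\right) + 31463\right) + 161343 = \left(\left(-171 - 135 \cdot 1 \left(1 + 2\right) \left(-112\right)\right) + 31463\right) + 161343 = \left(\left(-171 - 135 \cdot 1 \cdot 3 \left(-112\right)\right) + 31463\right) + 161343 = \left(\left(-171 - 405 \left(-112\right)\right) + 31463\right) + 161343 = \left(\left(-171 + 45360\right) + 31463\right) + 161343 = \left(45189 + 31463\right) + 161343 = 76652 + 161343 = 237995$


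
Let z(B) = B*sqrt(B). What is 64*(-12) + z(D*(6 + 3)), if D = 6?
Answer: -768 + 162*sqrt(6) ≈ -371.18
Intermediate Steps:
z(B) = B**(3/2)
64*(-12) + z(D*(6 + 3)) = 64*(-12) + (6*(6 + 3))**(3/2) = -768 + (6*9)**(3/2) = -768 + 54**(3/2) = -768 + 162*sqrt(6)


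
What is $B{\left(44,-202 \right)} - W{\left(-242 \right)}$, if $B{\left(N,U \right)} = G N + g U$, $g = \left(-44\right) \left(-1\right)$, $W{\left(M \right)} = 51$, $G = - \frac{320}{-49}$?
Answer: $- \frac{423931}{49} \approx -8651.7$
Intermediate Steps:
$G = \frac{320}{49}$ ($G = \left(-320\right) \left(- \frac{1}{49}\right) = \frac{320}{49} \approx 6.5306$)
$g = 44$
$B{\left(N,U \right)} = 44 U + \frac{320 N}{49}$ ($B{\left(N,U \right)} = \frac{320 N}{49} + 44 U = 44 U + \frac{320 N}{49}$)
$B{\left(44,-202 \right)} - W{\left(-242 \right)} = \left(44 \left(-202\right) + \frac{320}{49} \cdot 44\right) - 51 = \left(-8888 + \frac{14080}{49}\right) - 51 = - \frac{421432}{49} - 51 = - \frac{423931}{49}$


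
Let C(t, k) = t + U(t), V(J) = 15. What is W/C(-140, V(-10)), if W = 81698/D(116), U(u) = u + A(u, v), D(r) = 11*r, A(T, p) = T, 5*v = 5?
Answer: -40849/267960 ≈ -0.15244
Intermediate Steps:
v = 1 (v = (⅕)*5 = 1)
U(u) = 2*u (U(u) = u + u = 2*u)
C(t, k) = 3*t (C(t, k) = t + 2*t = 3*t)
W = 40849/638 (W = 81698/((11*116)) = 81698/1276 = 81698*(1/1276) = 40849/638 ≈ 64.027)
W/C(-140, V(-10)) = 40849/(638*((3*(-140)))) = (40849/638)/(-420) = (40849/638)*(-1/420) = -40849/267960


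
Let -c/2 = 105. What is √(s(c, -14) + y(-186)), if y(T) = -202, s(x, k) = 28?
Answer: I*√174 ≈ 13.191*I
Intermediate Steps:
c = -210 (c = -2*105 = -210)
√(s(c, -14) + y(-186)) = √(28 - 202) = √(-174) = I*√174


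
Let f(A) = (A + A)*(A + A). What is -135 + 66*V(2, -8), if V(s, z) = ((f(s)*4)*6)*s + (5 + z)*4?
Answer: 49761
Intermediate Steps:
f(A) = 4*A² (f(A) = (2*A)*(2*A) = 4*A²)
V(s, z) = 20 + 4*z + 96*s³ (V(s, z) = (((4*s²)*4)*6)*s + (5 + z)*4 = ((16*s²)*6)*s + (20 + 4*z) = (96*s²)*s + (20 + 4*z) = 96*s³ + (20 + 4*z) = 20 + 4*z + 96*s³)
-135 + 66*V(2, -8) = -135 + 66*(20 + 4*(-8) + 96*2³) = -135 + 66*(20 - 32 + 96*8) = -135 + 66*(20 - 32 + 768) = -135 + 66*756 = -135 + 49896 = 49761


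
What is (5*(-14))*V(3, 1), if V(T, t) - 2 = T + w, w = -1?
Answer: -280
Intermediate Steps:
V(T, t) = 1 + T (V(T, t) = 2 + (T - 1) = 2 + (-1 + T) = 1 + T)
(5*(-14))*V(3, 1) = (5*(-14))*(1 + 3) = -70*4 = -280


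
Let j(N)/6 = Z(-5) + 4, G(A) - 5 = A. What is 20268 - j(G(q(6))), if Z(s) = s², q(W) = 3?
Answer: 20094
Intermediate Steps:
G(A) = 5 + A
j(N) = 174 (j(N) = 6*((-5)² + 4) = 6*(25 + 4) = 6*29 = 174)
20268 - j(G(q(6))) = 20268 - 1*174 = 20268 - 174 = 20094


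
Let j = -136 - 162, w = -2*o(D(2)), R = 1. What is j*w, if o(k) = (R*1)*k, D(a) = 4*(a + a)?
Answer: 9536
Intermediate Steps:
D(a) = 8*a (D(a) = 4*(2*a) = 8*a)
o(k) = k (o(k) = (1*1)*k = 1*k = k)
w = -32 (w = -16*2 = -2*16 = -32)
j = -298
j*w = -298*(-32) = 9536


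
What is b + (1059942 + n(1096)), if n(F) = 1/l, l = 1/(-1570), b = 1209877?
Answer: 2268249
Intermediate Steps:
l = -1/1570 ≈ -0.00063694
n(F) = -1570 (n(F) = 1/(-1/1570) = -1570)
b + (1059942 + n(1096)) = 1209877 + (1059942 - 1570) = 1209877 + 1058372 = 2268249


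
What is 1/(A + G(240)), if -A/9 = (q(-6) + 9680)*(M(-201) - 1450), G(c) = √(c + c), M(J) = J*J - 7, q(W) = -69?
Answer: -35089761/118203967395563611 - √30/2836895217493526664 ≈ -2.9686e-10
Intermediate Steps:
M(J) = -7 + J² (M(J) = J² - 7 = -7 + J²)
G(c) = √2*√c (G(c) = √(2*c) = √2*√c)
A = -3368617056 (A = -9*(-69 + 9680)*((-7 + (-201)²) - 1450) = -86499*((-7 + 40401) - 1450) = -86499*(40394 - 1450) = -86499*38944 = -9*374290784 = -3368617056)
1/(A + G(240)) = 1/(-3368617056 + √2*√240) = 1/(-3368617056 + √2*(4*√15)) = 1/(-3368617056 + 4*√30)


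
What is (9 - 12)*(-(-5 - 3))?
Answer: -24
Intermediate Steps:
(9 - 12)*(-(-5 - 3)) = -(-3)*(-8) = -3*8 = -24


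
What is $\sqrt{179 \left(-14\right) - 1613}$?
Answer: $i \sqrt{4119} \approx 64.179 i$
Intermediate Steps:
$\sqrt{179 \left(-14\right) - 1613} = \sqrt{-2506 - 1613} = \sqrt{-4119} = i \sqrt{4119}$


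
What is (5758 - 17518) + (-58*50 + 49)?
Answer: -14611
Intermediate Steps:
(5758 - 17518) + (-58*50 + 49) = -11760 + (-2900 + 49) = -11760 - 2851 = -14611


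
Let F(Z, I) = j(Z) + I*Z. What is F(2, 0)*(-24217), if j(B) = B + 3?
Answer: -121085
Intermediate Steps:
j(B) = 3 + B
F(Z, I) = 3 + Z + I*Z (F(Z, I) = (3 + Z) + I*Z = 3 + Z + I*Z)
F(2, 0)*(-24217) = (3 + 2 + 0*2)*(-24217) = (3 + 2 + 0)*(-24217) = 5*(-24217) = -121085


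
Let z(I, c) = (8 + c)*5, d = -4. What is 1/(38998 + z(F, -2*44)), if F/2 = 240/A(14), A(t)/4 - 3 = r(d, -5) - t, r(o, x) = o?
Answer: 1/38598 ≈ 2.5908e-5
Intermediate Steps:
A(t) = -4 - 4*t (A(t) = 12 + 4*(-4 - t) = 12 + (-16 - 4*t) = -4 - 4*t)
F = -8 (F = 2*(240/(-4 - 4*14)) = 2*(240/(-4 - 56)) = 2*(240/(-60)) = 2*(240*(-1/60)) = 2*(-4) = -8)
z(I, c) = 40 + 5*c
1/(38998 + z(F, -2*44)) = 1/(38998 + (40 + 5*(-2*44))) = 1/(38998 + (40 + 5*(-88))) = 1/(38998 + (40 - 440)) = 1/(38998 - 400) = 1/38598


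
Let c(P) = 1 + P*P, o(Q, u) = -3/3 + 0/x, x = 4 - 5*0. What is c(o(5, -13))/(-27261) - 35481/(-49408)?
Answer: 967148725/1346911488 ≈ 0.71805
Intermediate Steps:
x = 4 (x = 4 + 0 = 4)
o(Q, u) = -1 (o(Q, u) = -3/3 + 0/4 = -3*⅓ + 0*(¼) = -1 + 0 = -1)
c(P) = 1 + P²
c(o(5, -13))/(-27261) - 35481/(-49408) = (1 + (-1)²)/(-27261) - 35481/(-49408) = (1 + 1)*(-1/27261) - 35481*(-1/49408) = 2*(-1/27261) + 35481/49408 = -2/27261 + 35481/49408 = 967148725/1346911488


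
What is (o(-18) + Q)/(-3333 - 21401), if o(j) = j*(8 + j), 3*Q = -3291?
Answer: 917/24734 ≈ 0.037074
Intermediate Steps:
Q = -1097 (Q = (⅓)*(-3291) = -1097)
(o(-18) + Q)/(-3333 - 21401) = (-18*(8 - 18) - 1097)/(-3333 - 21401) = (-18*(-10) - 1097)/(-24734) = (180 - 1097)*(-1/24734) = -917*(-1/24734) = 917/24734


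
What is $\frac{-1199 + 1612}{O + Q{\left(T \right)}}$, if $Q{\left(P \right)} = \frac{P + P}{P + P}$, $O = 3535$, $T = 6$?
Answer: $\frac{413}{3536} \approx 0.1168$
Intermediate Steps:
$Q{\left(P \right)} = 1$ ($Q{\left(P \right)} = \frac{2 P}{2 P} = 2 P \frac{1}{2 P} = 1$)
$\frac{-1199 + 1612}{O + Q{\left(T \right)}} = \frac{-1199 + 1612}{3535 + 1} = \frac{413}{3536}$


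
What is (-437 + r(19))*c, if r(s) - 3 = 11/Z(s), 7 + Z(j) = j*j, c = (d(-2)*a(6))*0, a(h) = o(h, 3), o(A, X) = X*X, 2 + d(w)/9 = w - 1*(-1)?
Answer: 0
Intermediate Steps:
d(w) = -9 + 9*w (d(w) = -18 + 9*(w - 1*(-1)) = -18 + 9*(w + 1) = -18 + 9*(1 + w) = -18 + (9 + 9*w) = -9 + 9*w)
o(A, X) = X²
a(h) = 9 (a(h) = 3² = 9)
c = 0 (c = ((-9 + 9*(-2))*9)*0 = ((-9 - 18)*9)*0 = -27*9*0 = -243*0 = 0)
Z(j) = -7 + j² (Z(j) = -7 + j*j = -7 + j²)
r(s) = 3 + 11/(-7 + s²)
(-437 + r(19))*c = (-437 + (-10 + 3*19²)/(-7 + 19²))*0 = (-437 + (-10 + 3*361)/(-7 + 361))*0 = (-437 + (-10 + 1083)/354)*0 = (-437 + (1/354)*1073)*0 = (-437 + 1073/354)*0 = -153625/354*0 = 0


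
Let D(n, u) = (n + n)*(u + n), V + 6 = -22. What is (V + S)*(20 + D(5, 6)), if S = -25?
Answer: -6890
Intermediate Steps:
V = -28 (V = -6 - 22 = -28)
D(n, u) = 2*n*(n + u) (D(n, u) = (2*n)*(n + u) = 2*n*(n + u))
(V + S)*(20 + D(5, 6)) = (-28 - 25)*(20 + 2*5*(5 + 6)) = -53*(20 + 2*5*11) = -53*(20 + 110) = -53*130 = -6890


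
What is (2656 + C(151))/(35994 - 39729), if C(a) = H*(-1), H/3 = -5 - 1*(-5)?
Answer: -32/45 ≈ -0.71111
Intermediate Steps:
H = 0 (H = 3*(-5 - 1*(-5)) = 3*(-5 + 5) = 3*0 = 0)
C(a) = 0 (C(a) = 0*(-1) = 0)
(2656 + C(151))/(35994 - 39729) = (2656 + 0)/(35994 - 39729) = 2656/(-3735) = 2656*(-1/3735) = -32/45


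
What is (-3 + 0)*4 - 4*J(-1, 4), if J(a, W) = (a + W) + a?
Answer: -20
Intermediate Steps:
J(a, W) = W + 2*a (J(a, W) = (W + a) + a = W + 2*a)
(-3 + 0)*4 - 4*J(-1, 4) = (-3 + 0)*4 - 4*(4 + 2*(-1)) = -3*4 - 4*(4 - 2) = -12 - 4*2 = -12 - 8 = -20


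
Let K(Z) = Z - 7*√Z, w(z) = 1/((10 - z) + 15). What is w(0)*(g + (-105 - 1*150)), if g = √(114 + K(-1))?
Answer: -51/5 + √(113 - 7*I)/25 ≈ -9.7746 - 0.013164*I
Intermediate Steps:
w(z) = 1/(25 - z)
g = √(113 - 7*I) (g = √(114 + (-1 - 7*I)) = √(113 - 7*I) ≈ 10.635 - 0.32909*I)
w(0)*(g + (-105 - 1*150)) = (-1/(-25 + 0))*(√(113 - 7*I) + (-105 - 1*150)) = (-1/(-25))*(√(113 - 7*I) + (-105 - 150)) = (-1*(-1/25))*(√(113 - 7*I) - 255) = (-255 + √(113 - 7*I))/25 = -51/5 + √(113 - 7*I)/25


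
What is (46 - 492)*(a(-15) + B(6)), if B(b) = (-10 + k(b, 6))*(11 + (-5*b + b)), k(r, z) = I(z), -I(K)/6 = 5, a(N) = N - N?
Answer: -231920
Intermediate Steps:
a(N) = 0
I(K) = -30 (I(K) = -6*5 = -30)
k(r, z) = -30
B(b) = -440 + 160*b (B(b) = (-10 - 30)*(11 + (-5*b + b)) = -40*(11 - 4*b) = -440 + 160*b)
(46 - 492)*(a(-15) + B(6)) = (46 - 492)*(0 + (-440 + 160*6)) = -446*(0 + (-440 + 960)) = -446*(0 + 520) = -446*520 = -231920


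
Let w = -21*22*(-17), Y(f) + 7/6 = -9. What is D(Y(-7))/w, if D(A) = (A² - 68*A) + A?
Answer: 28243/282744 ≈ 0.099889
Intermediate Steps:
Y(f) = -61/6 (Y(f) = -7/6 - 9 = -61/6)
D(A) = A² - 67*A
w = 7854 (w = -462*(-17) = 7854)
D(Y(-7))/w = -61*(-67 - 61/6)/6/7854 = -61/6*(-463/6)*(1/7854) = (28243/36)*(1/7854) = 28243/282744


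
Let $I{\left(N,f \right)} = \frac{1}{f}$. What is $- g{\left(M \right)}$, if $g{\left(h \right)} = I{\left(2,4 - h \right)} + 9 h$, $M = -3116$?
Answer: $\frac{87497279}{3120} \approx 28044.0$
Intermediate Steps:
$g{\left(h \right)} = \frac{1}{4 - h} + 9 h$
$- g{\left(M \right)} = - \frac{-1 + 9 \left(-3116\right) \left(-4 - 3116\right)}{-4 - 3116} = - \frac{-1 + 9 \left(-3116\right) \left(-3120\right)}{-3120} = - \frac{\left(-1\right) \left(-1 + 87497280\right)}{3120} = - \frac{\left(-1\right) 87497279}{3120} = \left(-1\right) \left(- \frac{87497279}{3120}\right) = \frac{87497279}{3120}$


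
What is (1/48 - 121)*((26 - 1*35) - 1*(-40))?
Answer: -180017/48 ≈ -3750.4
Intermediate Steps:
(1/48 - 121)*((26 - 1*35) - 1*(-40)) = (1/48 - 121)*((26 - 35) + 40) = -5807*(-9 + 40)/48 = -5807/48*31 = -180017/48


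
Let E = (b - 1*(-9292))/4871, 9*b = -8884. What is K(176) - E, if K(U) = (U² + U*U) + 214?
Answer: 2725220530/43839 ≈ 62164.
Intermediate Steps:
b = -8884/9 (b = (⅑)*(-8884) = -8884/9 ≈ -987.11)
K(U) = 214 + 2*U² (K(U) = (U² + U²) + 214 = 2*U² + 214 = 214 + 2*U²)
E = 74744/43839 (E = (-8884/9 - 1*(-9292))/4871 = (-8884/9 + 9292)*(1/4871) = (74744/9)*(1/4871) = 74744/43839 ≈ 1.7050)
K(176) - E = (214 + 2*176²) - 1*74744/43839 = (214 + 2*30976) - 74744/43839 = (214 + 61952) - 74744/43839 = 62166 - 74744/43839 = 2725220530/43839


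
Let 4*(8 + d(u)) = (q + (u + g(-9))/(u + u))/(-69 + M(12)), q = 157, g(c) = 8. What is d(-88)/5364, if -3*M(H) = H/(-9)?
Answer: -58193/36405468 ≈ -0.0015985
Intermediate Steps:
M(H) = H/27 (M(H) = -H/(3*(-9)) = -H*(-1)/(3*9) = -(-1)*H/27 = H/27)
d(u) = -21157/2468 - 9*(8 + u)/(4936*u) (d(u) = -8 + ((157 + (u + 8)/(u + u))/(-69 + (1/27)*12))/4 = -8 + ((157 + (8 + u)/((2*u)))/(-69 + 4/9))/4 = -8 + ((157 + (8 + u)*(1/(2*u)))/(-617/9))/4 = -8 + ((157 + (8 + u)/(2*u))*(-9/617))/4 = -8 + (-1413/617 - 9*(8 + u)/(1234*u))/4 = -8 + (-1413/2468 - 9*(8 + u)/(4936*u)) = -21157/2468 - 9*(8 + u)/(4936*u))
d(-88)/5364 = ((1/4936)*(-72 - 42323*(-88))/(-88))/5364 = ((1/4936)*(-1/88)*(-72 + 3724424))*(1/5364) = ((1/4936)*(-1/88)*3724352)*(1/5364) = -58193/6787*1/5364 = -58193/36405468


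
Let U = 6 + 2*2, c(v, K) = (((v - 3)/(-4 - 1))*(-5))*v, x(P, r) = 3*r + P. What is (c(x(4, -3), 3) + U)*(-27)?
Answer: -1350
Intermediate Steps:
x(P, r) = P + 3*r
c(v, K) = v*(-3 + v) (c(v, K) = (((-3 + v)/(-5))*(-5))*v = (((-3 + v)*(-⅕))*(-5))*v = ((⅗ - v/5)*(-5))*v = (-3 + v)*v = v*(-3 + v))
U = 10 (U = 6 + 4 = 10)
(c(x(4, -3), 3) + U)*(-27) = ((4 + 3*(-3))*(-3 + (4 + 3*(-3))) + 10)*(-27) = ((4 - 9)*(-3 + (4 - 9)) + 10)*(-27) = (-5*(-3 - 5) + 10)*(-27) = (-5*(-8) + 10)*(-27) = (40 + 10)*(-27) = 50*(-27) = -1350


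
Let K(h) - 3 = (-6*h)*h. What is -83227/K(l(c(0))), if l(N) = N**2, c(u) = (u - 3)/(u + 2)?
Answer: 665816/219 ≈ 3040.3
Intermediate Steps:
c(u) = (-3 + u)/(2 + u)
K(h) = 3 - 6*h**2 (K(h) = 3 + (-6*h)*h = 3 - 6*h**2)
-83227/K(l(c(0))) = -83227/(3 - 6*(-3 + 0)**4/(2 + 0)**4) = -83227/(3 - 6*((-3/2)**2)**2) = -83227/(3 - 6*(9/4)**2) = -83227/(3 - 6*81/16) = -83227/(3 - 243/8) = -83227/(-219/8) = -83227*(-8/219) = 665816/219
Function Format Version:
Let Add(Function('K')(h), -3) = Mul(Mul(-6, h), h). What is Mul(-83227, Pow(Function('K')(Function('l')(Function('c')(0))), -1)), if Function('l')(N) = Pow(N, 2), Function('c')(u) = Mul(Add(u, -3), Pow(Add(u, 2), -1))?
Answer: Rational(665816, 219) ≈ 3040.3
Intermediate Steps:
Function('c')(u) = Mul(Pow(Add(2, u), -1), Add(-3, u)) (Function('c')(u) = Mul(Add(-3, u), Pow(Add(2, u), -1)) = Mul(Pow(Add(2, u), -1), Add(-3, u)))
Function('K')(h) = Add(3, Mul(-6, Pow(h, 2))) (Function('K')(h) = Add(3, Mul(Mul(-6, h), h)) = Add(3, Mul(-6, Pow(h, 2))))
Mul(-83227, Pow(Function('K')(Function('l')(Function('c')(0))), -1)) = Mul(-83227, Pow(Add(3, Mul(-6, Pow(Pow(Mul(Pow(Add(2, 0), -1), Add(-3, 0)), 2), 2))), -1)) = Mul(-83227, Pow(Add(3, Mul(-6, Pow(Pow(Mul(Pow(2, -1), -3), 2), 2))), -1)) = Mul(-83227, Pow(Add(3, Mul(-6, Pow(Pow(Mul(Rational(1, 2), -3), 2), 2))), -1)) = Mul(-83227, Pow(Add(3, Mul(-6, Pow(Pow(Rational(-3, 2), 2), 2))), -1)) = Mul(-83227, Pow(Add(3, Mul(-6, Pow(Rational(9, 4), 2))), -1)) = Mul(-83227, Pow(Add(3, Mul(-6, Rational(81, 16))), -1)) = Mul(-83227, Pow(Add(3, Rational(-243, 8)), -1)) = Mul(-83227, Pow(Rational(-219, 8), -1)) = Mul(-83227, Rational(-8, 219)) = Rational(665816, 219)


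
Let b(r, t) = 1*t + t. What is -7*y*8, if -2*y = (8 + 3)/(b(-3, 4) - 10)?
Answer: -154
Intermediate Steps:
b(r, t) = 2*t (b(r, t) = t + t = 2*t)
y = 11/4 (y = -(8 + 3)/(2*(2*4 - 10)) = -11/(2*(8 - 10)) = -11/(2*(-2)) = -11*(-1)/(2*2) = -1/2*(-11/2) = 11/4 ≈ 2.7500)
-7*y*8 = -7*11/4*8 = -77/4*8 = -154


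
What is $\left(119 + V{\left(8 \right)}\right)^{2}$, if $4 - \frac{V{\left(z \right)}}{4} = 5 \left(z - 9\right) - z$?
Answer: $34969$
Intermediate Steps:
$V{\left(z \right)} = 196 - 16 z$ ($V{\left(z \right)} = 16 - 4 \left(5 \left(z - 9\right) - z\right) = 16 - 4 \left(5 \left(-9 + z\right) - z\right) = 16 - 4 \left(\left(-45 + 5 z\right) - z\right) = 16 - 4 \left(-45 + 4 z\right) = 16 - \left(-180 + 16 z\right) = 196 - 16 z$)
$\left(119 + V{\left(8 \right)}\right)^{2} = \left(119 + \left(196 - 128\right)\right)^{2} = \left(119 + 68\right)^{2} = 187^{2} = 34969$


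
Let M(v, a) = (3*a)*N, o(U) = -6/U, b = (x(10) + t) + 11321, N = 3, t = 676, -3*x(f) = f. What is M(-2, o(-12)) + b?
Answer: 71989/6 ≈ 11998.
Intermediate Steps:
x(f) = -f/3
b = 35981/3 (b = (-1/3*10 + 676) + 11321 = (-10/3 + 676) + 11321 = 2018/3 + 11321 = 35981/3 ≈ 11994.)
M(v, a) = 9*a (M(v, a) = (3*a)*3 = 9*a)
M(-2, o(-12)) + b = 9*(-6/(-12)) + 35981/3 = 9*(-6*(-1/12)) + 35981/3 = 9*(1/2) + 35981/3 = 9/2 + 35981/3 = 71989/6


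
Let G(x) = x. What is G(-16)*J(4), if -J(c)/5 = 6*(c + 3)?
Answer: 3360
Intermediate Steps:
J(c) = -90 - 30*c (J(c) = -30*(c + 3) = -30*(3 + c) = -5*(18 + 6*c) = -90 - 30*c)
G(-16)*J(4) = -16*(-90 - 30*4) = -16*(-90 - 120) = -16*(-210) = 3360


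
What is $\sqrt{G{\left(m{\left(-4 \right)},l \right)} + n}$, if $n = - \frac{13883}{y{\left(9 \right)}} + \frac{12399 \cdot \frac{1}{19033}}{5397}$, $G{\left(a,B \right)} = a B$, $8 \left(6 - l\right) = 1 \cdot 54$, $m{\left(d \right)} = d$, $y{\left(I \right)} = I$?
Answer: $\frac{i \sqrt{331526754796658765}}{14674443} \approx 39.237 i$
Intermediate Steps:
$l = - \frac{3}{4}$ ($l = 6 - \frac{1 \cdot 54}{8} = 6 - \frac{27}{4} = - \frac{3}{4} \approx -0.75$)
$G{\left(a,B \right)} = B a$
$n = - \frac{475358977864}{308163303}$ ($n = - \frac{13883}{9} + \frac{12399 \cdot \frac{1}{19033}}{5397} = \left(-13883\right) \frac{1}{9} + 12399 \cdot \frac{1}{19033} \cdot \frac{1}{5397} = - \frac{13883}{9} + \frac{12399}{19033} \cdot \frac{1}{5397} = - \frac{13883}{9} + \frac{4133}{34240367} = - \frac{475358977864}{308163303} \approx -1542.6$)
$\sqrt{G{\left(m{\left(-4 \right)},l \right)} + n} = \sqrt{\left(- \frac{3}{4}\right) \left(-4\right) - \frac{475358977864}{308163303}} = \sqrt{3 - \frac{475358977864}{308163303}} = \sqrt{- \frac{474434487955}{308163303}} = \frac{i \sqrt{331526754796658765}}{14674443}$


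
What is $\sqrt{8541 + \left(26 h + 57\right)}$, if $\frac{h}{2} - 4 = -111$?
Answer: $\sqrt{3034} \approx 55.082$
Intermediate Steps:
$h = -214$ ($h = 8 + 2 \left(-111\right) = 8 - 222 = -214$)
$\sqrt{8541 + \left(26 h + 57\right)} = \sqrt{8541 + \left(26 \left(-214\right) + 57\right)} = \sqrt{8541 + \left(-5564 + 57\right)} = \sqrt{8541 - 5507} = \sqrt{3034}$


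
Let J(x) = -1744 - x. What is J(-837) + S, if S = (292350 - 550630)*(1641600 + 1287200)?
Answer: -756450464907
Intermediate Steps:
S = -756450464000 (S = -258280*2928800 = -756450464000)
J(-837) + S = (-1744 - 1*(-837)) - 756450464000 = (-1744 + 837) - 756450464000 = -907 - 756450464000 = -756450464907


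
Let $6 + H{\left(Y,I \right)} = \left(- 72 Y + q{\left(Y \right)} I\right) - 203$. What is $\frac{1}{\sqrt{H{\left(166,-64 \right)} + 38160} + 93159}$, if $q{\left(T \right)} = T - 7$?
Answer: $\frac{93159}{8678583458} - \frac{\sqrt{15823}}{8678583458} \approx 1.072 \cdot 10^{-5}$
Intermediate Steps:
$q{\left(T \right)} = -7 + T$
$H{\left(Y,I \right)} = -209 - 72 Y + I \left(-7 + Y\right)$ ($H{\left(Y,I \right)} = -6 - \left(203 + 72 Y - \left(-7 + Y\right) I\right) = -6 - \left(203 + 72 Y - I \left(-7 + Y\right)\right) = -209 - 72 Y + I \left(-7 + Y\right)$)
$\frac{1}{\sqrt{H{\left(166,-64 \right)} + 38160} + 93159} = \frac{1}{\sqrt{\left(-209 - 11952 - 64 \left(-7 + 166\right)\right) + 38160} + 93159} = \frac{1}{\sqrt{\left(-209 - 11952 - 10176\right) + 38160} + 93159} = \frac{1}{\sqrt{-22337 + 38160} + 93159} = \frac{1}{\sqrt{15823} + 93159} = \frac{1}{93159 + \sqrt{15823}}$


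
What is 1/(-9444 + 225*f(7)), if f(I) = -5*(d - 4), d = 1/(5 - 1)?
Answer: -4/20901 ≈ -0.00019138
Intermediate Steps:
d = ¼ (d = 1/4 = ¼ ≈ 0.25000)
f(I) = 75/4 (f(I) = -5*(¼ - 4) = -5*(-15/4) = 75/4)
1/(-9444 + 225*f(7)) = 1/(-9444 + 225*(75/4)) = 1/(-9444 + 16875/4) = 1/(-20901/4) = -4/20901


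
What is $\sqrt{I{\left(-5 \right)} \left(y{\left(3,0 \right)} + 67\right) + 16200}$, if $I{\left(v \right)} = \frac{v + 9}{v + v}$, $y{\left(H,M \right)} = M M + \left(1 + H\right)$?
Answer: $\frac{\sqrt{404290}}{5} \approx 127.17$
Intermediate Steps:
$y{\left(H,M \right)} = 1 + H + M^{2}$ ($y{\left(H,M \right)} = M^{2} + \left(1 + H\right) = 1 + H + M^{2}$)
$I{\left(v \right)} = \frac{9 + v}{2 v}$
$\sqrt{I{\left(-5 \right)} \left(y{\left(3,0 \right)} + 67\right) + 16200} = \sqrt{\frac{9 - 5}{2 \left(-5\right)} \left(\left(1 + 3 + 0^{2}\right) + 67\right) + 16200} = \sqrt{\frac{1}{2} \left(- \frac{1}{5}\right) 4 \left(\left(1 + 3 + 0\right) + 67\right) + 16200} = \sqrt{- \frac{2 \left(4 + 67\right)}{5} + 16200} = \sqrt{\left(- \frac{2}{5}\right) 71 + 16200} = \sqrt{- \frac{142}{5} + 16200} = \sqrt{\frac{80858}{5}} = \frac{\sqrt{404290}}{5}$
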